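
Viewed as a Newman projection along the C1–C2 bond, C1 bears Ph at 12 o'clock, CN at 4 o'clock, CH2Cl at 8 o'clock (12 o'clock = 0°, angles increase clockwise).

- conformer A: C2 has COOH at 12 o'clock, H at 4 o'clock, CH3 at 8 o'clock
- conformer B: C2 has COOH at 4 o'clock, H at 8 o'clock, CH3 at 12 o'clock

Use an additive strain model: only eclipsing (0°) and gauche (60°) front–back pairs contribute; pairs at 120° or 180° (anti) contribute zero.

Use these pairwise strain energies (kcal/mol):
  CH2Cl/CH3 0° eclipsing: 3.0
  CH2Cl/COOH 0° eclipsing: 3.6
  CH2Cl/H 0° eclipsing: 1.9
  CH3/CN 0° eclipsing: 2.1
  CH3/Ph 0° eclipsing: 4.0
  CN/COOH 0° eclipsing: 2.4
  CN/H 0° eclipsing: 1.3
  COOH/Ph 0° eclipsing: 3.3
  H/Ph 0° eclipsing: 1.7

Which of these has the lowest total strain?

A

A (eclipsed): Ph–COOH eclipsed, CN–H eclipsed, CH2Cl–CH3 eclipsed; 3.3 + 1.3 + 3.0 = 7.6 kcal/mol.
B (eclipsed): Ph–CH3 eclipsed, CN–COOH eclipsed, CH2Cl–H eclipsed; 4.0 + 2.4 + 1.9 = 8.3 kcal/mol.
A has the lowest total (7.6 kcal/mol).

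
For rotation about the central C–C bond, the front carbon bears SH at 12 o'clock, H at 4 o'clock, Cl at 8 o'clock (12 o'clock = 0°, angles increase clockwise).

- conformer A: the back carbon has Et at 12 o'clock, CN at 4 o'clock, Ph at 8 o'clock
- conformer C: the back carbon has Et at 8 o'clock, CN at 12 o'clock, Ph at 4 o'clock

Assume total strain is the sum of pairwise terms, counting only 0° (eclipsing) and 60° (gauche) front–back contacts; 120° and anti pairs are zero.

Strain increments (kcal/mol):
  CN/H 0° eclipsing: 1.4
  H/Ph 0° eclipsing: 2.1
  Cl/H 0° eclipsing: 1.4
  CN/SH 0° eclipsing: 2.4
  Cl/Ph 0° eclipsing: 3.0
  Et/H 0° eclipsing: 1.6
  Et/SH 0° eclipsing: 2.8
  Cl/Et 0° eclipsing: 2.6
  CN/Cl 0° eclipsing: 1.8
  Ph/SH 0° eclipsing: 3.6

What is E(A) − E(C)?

A (eclipsed): SH–Et eclipsed, H–CN eclipsed, Cl–Ph eclipsed; 2.8 + 1.4 + 3.0 = 7.2 kcal/mol.
C (eclipsed): SH–CN eclipsed, H–Ph eclipsed, Cl–Et eclipsed; 2.4 + 2.1 + 2.6 = 7.1 kcal/mol.
E(A) − E(C) = 7.2 − 7.1 = +0.1 kcal/mol.

+0.1 kcal/mol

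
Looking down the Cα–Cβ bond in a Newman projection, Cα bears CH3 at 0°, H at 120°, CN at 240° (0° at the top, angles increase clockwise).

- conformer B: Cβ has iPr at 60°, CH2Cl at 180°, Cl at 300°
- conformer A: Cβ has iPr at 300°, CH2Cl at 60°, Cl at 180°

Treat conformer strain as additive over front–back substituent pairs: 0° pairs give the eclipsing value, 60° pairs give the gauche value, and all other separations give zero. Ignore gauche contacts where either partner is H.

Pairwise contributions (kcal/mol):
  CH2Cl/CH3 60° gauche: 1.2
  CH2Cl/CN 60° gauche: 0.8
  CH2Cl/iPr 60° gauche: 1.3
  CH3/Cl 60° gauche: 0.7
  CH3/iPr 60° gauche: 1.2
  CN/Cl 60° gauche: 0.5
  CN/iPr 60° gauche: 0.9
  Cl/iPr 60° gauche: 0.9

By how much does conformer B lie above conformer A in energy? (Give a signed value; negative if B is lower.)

B is staggered. CH3 at 0° is gauche with iPr at 60° (1.2); CH3 at 0° is gauche with Cl at 300° (0.7); CN at 240° is gauche with CH2Cl at 180° (0.8); CN at 240° is gauche with Cl at 300° (0.5). Total 3.2 kcal/mol.
A is staggered. CH3 at 0° is gauche with iPr at 300° (1.2); CH3 at 0° is gauche with CH2Cl at 60° (1.2); CN at 240° is gauche with iPr at 300° (0.9); CN at 240° is gauche with Cl at 180° (0.5). Total 3.8 kcal/mol.
E(B) − E(A) = 3.2 − 3.8 = -0.6 kcal/mol.

-0.6 kcal/mol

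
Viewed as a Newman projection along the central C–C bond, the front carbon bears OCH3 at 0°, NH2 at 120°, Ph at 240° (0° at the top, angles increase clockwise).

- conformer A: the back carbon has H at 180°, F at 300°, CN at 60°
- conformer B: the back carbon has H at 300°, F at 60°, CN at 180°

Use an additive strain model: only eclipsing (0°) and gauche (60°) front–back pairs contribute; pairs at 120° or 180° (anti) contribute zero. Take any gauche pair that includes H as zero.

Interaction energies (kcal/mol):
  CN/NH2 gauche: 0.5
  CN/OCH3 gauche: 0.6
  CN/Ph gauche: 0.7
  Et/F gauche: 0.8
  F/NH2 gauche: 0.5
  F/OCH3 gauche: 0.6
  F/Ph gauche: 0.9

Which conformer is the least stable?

A

A (staggered): OCH3(0°)/F(300°) gauche 0.6; OCH3(0°)/CN(60°) gauche 0.6; NH2(120°)/CN(60°) gauche 0.5; Ph(240°)/F(300°) gauche 0.9 → 2.6 kcal/mol.
B (staggered): OCH3(0°)/F(60°) gauche 0.6; NH2(120°)/F(60°) gauche 0.5; NH2(120°)/CN(180°) gauche 0.5; Ph(240°)/CN(180°) gauche 0.7 → 2.3 kcal/mol.
A has the highest total (2.6 kcal/mol).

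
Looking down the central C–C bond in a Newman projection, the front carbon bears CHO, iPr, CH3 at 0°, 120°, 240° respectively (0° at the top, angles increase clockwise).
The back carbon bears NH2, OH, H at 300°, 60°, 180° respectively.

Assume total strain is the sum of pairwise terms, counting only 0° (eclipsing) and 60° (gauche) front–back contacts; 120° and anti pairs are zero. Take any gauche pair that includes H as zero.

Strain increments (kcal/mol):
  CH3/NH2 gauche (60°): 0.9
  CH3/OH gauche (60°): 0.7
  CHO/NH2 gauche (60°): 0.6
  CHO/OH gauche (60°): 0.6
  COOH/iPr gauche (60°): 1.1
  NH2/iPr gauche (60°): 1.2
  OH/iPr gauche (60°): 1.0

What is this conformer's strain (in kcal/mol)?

This conformer (staggered): CHO(0°)/NH2(300°) gauche 0.6; CHO(0°)/OH(60°) gauche 0.6; iPr(120°)/OH(60°) gauche 1.0; CH3(240°)/NH2(300°) gauche 0.9 → 3.1 kcal/mol.

3.1 kcal/mol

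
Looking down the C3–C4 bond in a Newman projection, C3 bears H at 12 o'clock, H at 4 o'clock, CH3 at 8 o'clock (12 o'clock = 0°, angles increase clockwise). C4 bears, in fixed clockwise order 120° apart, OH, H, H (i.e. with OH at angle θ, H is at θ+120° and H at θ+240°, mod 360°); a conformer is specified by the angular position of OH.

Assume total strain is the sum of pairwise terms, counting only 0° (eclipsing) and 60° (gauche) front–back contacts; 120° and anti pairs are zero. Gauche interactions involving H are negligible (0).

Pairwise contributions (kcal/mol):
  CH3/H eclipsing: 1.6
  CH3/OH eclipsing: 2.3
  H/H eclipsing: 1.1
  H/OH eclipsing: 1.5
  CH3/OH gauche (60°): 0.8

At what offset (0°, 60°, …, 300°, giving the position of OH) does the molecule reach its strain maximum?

240°

OH at 0° (eclipsed): H(0°)/OH(0°) eclipsed 1.5; H(120°)/H(120°) eclipsed 1.1; CH3(240°)/H(240°) eclipsed 1.6 → 4.2 kcal/mol.
OH at 60° (staggered): no non-H gauche contacts → 0.0 kcal/mol.
OH at 120° (eclipsed): H(0°)/H(0°) eclipsed 1.1; H(120°)/OH(120°) eclipsed 1.5; CH3(240°)/H(240°) eclipsed 1.6 → 4.2 kcal/mol.
OH at 180° (staggered): CH3(240°)/OH(180°) gauche 0.8 → 0.8 kcal/mol.
OH at 240° (eclipsed): H(0°)/H(0°) eclipsed 1.1; H(120°)/H(120°) eclipsed 1.1; CH3(240°)/OH(240°) eclipsed 2.3 → 4.5 kcal/mol.
OH at 300° (staggered): CH3(240°)/OH(300°) gauche 0.8 → 0.8 kcal/mol.
The maximum (4.5 kcal/mol) occurs with OH at 240°.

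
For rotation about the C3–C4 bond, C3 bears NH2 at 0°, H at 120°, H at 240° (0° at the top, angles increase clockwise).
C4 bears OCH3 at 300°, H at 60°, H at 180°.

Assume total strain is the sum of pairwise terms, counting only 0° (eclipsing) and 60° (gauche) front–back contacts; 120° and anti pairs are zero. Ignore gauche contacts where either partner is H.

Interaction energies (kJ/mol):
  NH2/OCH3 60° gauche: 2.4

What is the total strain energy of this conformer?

2.4 kJ/mol

This conformer (staggered): NH2(0°)/OCH3(300°) gauche 2.4 → 2.4 kJ/mol.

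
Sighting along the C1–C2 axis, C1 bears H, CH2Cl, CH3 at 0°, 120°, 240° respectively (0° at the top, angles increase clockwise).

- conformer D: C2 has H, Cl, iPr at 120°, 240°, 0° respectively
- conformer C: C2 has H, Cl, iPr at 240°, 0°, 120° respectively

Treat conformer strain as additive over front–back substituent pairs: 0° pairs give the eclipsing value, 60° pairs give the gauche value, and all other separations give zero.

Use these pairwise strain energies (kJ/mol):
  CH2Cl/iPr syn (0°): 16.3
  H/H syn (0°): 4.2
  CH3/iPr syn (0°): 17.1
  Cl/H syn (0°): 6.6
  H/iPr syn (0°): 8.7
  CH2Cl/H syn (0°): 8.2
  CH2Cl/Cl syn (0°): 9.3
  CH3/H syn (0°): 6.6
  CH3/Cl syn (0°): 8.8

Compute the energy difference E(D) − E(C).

-3.8 kJ/mol

D (eclipsed): H–iPr eclipsed, CH2Cl–H eclipsed, CH3–Cl eclipsed; 8.7 + 8.2 + 8.8 = 25.7 kJ/mol.
C (eclipsed): H–Cl eclipsed, CH2Cl–iPr eclipsed, CH3–H eclipsed; 6.6 + 16.3 + 6.6 = 29.5 kJ/mol.
E(D) − E(C) = 25.7 − 29.5 = -3.8 kJ/mol.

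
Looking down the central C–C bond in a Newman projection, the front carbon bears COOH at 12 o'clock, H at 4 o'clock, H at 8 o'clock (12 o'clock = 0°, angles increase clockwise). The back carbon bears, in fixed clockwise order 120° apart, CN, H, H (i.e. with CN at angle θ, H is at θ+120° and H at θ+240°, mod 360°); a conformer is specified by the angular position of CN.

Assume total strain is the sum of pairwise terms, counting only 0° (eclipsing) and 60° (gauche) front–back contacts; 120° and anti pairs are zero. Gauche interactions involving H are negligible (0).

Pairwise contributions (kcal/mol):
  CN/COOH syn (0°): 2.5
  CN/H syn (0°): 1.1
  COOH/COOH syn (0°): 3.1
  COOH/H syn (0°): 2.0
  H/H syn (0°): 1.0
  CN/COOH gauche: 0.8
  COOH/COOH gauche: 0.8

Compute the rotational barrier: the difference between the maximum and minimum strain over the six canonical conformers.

CN at 0° (eclipsed): COOH–CN eclipsed, H–H eclipsed, H–H eclipsed; 2.5 + 1.0 + 1.0 = 4.5 kcal/mol.
CN at 60° (staggered): COOH–CN gauche; 0.8 = 0.8 kcal/mol.
CN at 120° (eclipsed): COOH–H eclipsed, H–CN eclipsed, H–H eclipsed; 2.0 + 1.1 + 1.0 = 4.1 kcal/mol.
CN at 180° (staggered): no non-H gauche contacts → 0.0 kcal/mol.
CN at 240° (eclipsed): COOH–H eclipsed, H–H eclipsed, H–CN eclipsed; 2.0 + 1.0 + 1.1 = 4.1 kcal/mol.
CN at 300° (staggered): COOH–CN gauche; 0.8 = 0.8 kcal/mol.
Max at 0° (4.5 kcal/mol), min at 180° (0.0 kcal/mol); barrier = 4.5 kcal/mol.

4.5 kcal/mol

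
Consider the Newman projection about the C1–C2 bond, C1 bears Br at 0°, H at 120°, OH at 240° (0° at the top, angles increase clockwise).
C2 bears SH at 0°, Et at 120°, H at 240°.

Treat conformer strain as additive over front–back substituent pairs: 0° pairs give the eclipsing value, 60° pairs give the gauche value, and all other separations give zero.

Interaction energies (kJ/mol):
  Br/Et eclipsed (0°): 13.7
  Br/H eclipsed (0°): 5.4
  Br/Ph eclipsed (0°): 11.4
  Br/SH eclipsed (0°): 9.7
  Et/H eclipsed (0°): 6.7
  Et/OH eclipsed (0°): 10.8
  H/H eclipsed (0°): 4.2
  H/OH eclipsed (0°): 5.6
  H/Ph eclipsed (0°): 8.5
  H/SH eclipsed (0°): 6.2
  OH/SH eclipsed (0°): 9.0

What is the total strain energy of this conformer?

22.0 kJ/mol

This conformer (eclipsed): Br(0°)/SH(0°) eclipsed 9.7; H(120°)/Et(120°) eclipsed 6.7; OH(240°)/H(240°) eclipsed 5.6 → 22.0 kJ/mol.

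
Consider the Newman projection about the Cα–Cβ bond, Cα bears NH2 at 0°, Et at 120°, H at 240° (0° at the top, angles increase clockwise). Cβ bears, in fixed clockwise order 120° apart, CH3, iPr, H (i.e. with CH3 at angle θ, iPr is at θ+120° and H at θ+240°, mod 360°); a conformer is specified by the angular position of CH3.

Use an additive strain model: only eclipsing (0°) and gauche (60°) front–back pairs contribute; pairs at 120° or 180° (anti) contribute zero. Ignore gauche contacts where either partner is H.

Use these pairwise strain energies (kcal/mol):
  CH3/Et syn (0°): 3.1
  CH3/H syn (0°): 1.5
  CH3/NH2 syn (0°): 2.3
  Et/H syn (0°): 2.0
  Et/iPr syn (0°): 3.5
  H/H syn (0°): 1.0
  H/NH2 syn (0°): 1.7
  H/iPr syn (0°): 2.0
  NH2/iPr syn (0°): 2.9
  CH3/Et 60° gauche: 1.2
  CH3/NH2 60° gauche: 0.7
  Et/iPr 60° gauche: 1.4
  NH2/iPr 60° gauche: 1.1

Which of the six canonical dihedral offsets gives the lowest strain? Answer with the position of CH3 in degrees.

CH3 at 0° (eclipsed): NH2–CH3 eclipsed, Et–iPr eclipsed, H–H eclipsed; 2.3 + 3.5 + 1.0 = 6.8 kcal/mol.
CH3 at 60° (staggered): NH2–CH3 gauche, Et–CH3 gauche, Et–iPr gauche; 0.7 + 1.2 + 1.4 = 3.3 kcal/mol.
CH3 at 120° (eclipsed): NH2–H eclipsed, Et–CH3 eclipsed, H–iPr eclipsed; 1.7 + 3.1 + 2.0 = 6.8 kcal/mol.
CH3 at 180° (staggered): NH2–iPr gauche, Et–CH3 gauche; 1.1 + 1.2 = 2.3 kcal/mol.
CH3 at 240° (eclipsed): NH2–iPr eclipsed, Et–H eclipsed, H–CH3 eclipsed; 2.9 + 2.0 + 1.5 = 6.4 kcal/mol.
CH3 at 300° (staggered): NH2–CH3 gauche, NH2–iPr gauche, Et–iPr gauche; 0.7 + 1.1 + 1.4 = 3.2 kcal/mol.
The minimum (2.3 kcal/mol) occurs with CH3 at 180°.

180°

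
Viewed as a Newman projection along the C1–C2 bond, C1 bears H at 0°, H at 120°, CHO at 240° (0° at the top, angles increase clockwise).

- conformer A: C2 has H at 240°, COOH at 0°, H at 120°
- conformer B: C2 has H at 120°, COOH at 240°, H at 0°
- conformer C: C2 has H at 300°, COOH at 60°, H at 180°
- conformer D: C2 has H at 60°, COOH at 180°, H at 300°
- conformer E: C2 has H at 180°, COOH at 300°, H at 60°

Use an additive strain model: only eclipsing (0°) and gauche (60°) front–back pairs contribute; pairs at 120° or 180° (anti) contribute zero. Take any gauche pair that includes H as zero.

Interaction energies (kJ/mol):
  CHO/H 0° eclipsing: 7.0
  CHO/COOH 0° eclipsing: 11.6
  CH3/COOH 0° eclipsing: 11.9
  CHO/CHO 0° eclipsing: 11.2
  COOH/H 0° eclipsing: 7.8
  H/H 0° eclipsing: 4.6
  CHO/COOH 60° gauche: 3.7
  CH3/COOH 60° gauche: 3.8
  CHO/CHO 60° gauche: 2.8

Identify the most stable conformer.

A (eclipsed): H(0°)/COOH(0°) eclipsed 7.8; H(120°)/H(120°) eclipsed 4.6; CHO(240°)/H(240°) eclipsed 7.0 → 19.4 kJ/mol.
B (eclipsed): H(0°)/H(0°) eclipsed 4.6; H(120°)/H(120°) eclipsed 4.6; CHO(240°)/COOH(240°) eclipsed 11.6 → 20.8 kJ/mol.
C (staggered): no non-H gauche contacts → 0.0 kJ/mol.
D (staggered): CHO(240°)/COOH(180°) gauche 3.7 → 3.7 kJ/mol.
E (staggered): CHO(240°)/COOH(300°) gauche 3.7 → 3.7 kJ/mol.
C has the lowest total (0.0 kJ/mol).

C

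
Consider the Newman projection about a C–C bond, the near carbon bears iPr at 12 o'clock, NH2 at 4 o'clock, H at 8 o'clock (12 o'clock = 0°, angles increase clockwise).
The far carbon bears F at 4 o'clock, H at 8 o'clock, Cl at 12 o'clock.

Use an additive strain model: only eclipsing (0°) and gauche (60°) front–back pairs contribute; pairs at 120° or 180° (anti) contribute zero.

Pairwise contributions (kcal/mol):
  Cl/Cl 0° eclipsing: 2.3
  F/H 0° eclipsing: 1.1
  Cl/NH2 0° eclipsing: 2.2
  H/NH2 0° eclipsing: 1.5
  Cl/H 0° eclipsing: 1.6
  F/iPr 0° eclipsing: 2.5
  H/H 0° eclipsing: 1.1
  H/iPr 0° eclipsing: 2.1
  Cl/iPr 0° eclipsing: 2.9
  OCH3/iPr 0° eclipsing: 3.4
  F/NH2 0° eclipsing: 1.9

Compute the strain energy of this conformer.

5.9 kcal/mol

This conformer (eclipsed): iPr(0°)/Cl(0°) eclipsed 2.9; NH2(120°)/F(120°) eclipsed 1.9; H(240°)/H(240°) eclipsed 1.1 → 5.9 kcal/mol.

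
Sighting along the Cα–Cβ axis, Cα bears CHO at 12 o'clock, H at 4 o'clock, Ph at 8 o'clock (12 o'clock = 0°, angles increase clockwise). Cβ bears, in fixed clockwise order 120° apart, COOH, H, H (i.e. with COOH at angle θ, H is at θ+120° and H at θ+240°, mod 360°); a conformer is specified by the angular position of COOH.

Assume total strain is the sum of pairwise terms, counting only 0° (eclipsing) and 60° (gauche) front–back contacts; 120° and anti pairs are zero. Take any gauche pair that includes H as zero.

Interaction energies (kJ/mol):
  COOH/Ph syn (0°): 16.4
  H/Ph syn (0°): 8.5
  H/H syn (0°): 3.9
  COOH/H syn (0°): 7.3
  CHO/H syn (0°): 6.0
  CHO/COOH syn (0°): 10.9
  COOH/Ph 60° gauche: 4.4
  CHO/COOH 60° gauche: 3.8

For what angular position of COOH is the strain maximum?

240°

COOH at 0° (eclipsed): CHO(0°)/COOH(0°) eclipsed 10.9; H(120°)/H(120°) eclipsed 3.9; Ph(240°)/H(240°) eclipsed 8.5 → 23.3 kJ/mol.
COOH at 60° (staggered): CHO(0°)/COOH(60°) gauche 3.8 → 3.8 kJ/mol.
COOH at 120° (eclipsed): CHO(0°)/H(0°) eclipsed 6.0; H(120°)/COOH(120°) eclipsed 7.3; Ph(240°)/H(240°) eclipsed 8.5 → 21.8 kJ/mol.
COOH at 180° (staggered): Ph(240°)/COOH(180°) gauche 4.4 → 4.4 kJ/mol.
COOH at 240° (eclipsed): CHO(0°)/H(0°) eclipsed 6.0; H(120°)/H(120°) eclipsed 3.9; Ph(240°)/COOH(240°) eclipsed 16.4 → 26.3 kJ/mol.
COOH at 300° (staggered): CHO(0°)/COOH(300°) gauche 3.8; Ph(240°)/COOH(300°) gauche 4.4 → 8.2 kJ/mol.
The maximum (26.3 kJ/mol) occurs with COOH at 240°.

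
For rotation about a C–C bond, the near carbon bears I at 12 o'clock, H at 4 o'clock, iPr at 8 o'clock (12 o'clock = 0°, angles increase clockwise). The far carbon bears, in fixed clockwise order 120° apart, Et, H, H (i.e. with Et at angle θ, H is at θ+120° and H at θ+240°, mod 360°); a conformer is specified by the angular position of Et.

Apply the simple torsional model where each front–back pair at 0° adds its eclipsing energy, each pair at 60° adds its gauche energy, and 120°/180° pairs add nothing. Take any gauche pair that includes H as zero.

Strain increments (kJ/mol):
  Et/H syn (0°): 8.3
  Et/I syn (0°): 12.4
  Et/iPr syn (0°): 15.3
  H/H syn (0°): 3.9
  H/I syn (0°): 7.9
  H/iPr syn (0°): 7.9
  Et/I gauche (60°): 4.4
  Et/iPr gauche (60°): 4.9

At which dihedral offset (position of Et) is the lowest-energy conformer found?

Et at 0° (eclipsed): I–Et eclipsed, H–H eclipsed, iPr–H eclipsed; 12.4 + 3.9 + 7.9 = 24.2 kJ/mol.
Et at 60° (staggered): I–Et gauche; 4.4 = 4.4 kJ/mol.
Et at 120° (eclipsed): I–H eclipsed, H–Et eclipsed, iPr–H eclipsed; 7.9 + 8.3 + 7.9 = 24.1 kJ/mol.
Et at 180° (staggered): iPr–Et gauche; 4.9 = 4.9 kJ/mol.
Et at 240° (eclipsed): I–H eclipsed, H–H eclipsed, iPr–Et eclipsed; 7.9 + 3.9 + 15.3 = 27.1 kJ/mol.
Et at 300° (staggered): I–Et gauche, iPr–Et gauche; 4.4 + 4.9 = 9.3 kJ/mol.
The minimum (4.4 kJ/mol) occurs with Et at 60°.

60°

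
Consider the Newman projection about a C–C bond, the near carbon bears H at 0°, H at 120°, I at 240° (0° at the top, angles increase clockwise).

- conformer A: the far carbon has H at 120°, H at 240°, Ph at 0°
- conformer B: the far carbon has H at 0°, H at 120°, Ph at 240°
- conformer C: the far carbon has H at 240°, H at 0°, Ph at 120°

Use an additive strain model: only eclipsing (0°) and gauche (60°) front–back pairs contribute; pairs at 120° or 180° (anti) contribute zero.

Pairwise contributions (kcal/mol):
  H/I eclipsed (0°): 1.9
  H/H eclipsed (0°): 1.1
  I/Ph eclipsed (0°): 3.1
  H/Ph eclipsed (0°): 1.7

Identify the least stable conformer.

A (eclipsed): H–Ph eclipsed, H–H eclipsed, I–H eclipsed; 1.7 + 1.1 + 1.9 = 4.7 kcal/mol.
B (eclipsed): H–H eclipsed, H–H eclipsed, I–Ph eclipsed; 1.1 + 1.1 + 3.1 = 5.3 kcal/mol.
C (eclipsed): H–H eclipsed, H–Ph eclipsed, I–H eclipsed; 1.1 + 1.7 + 1.9 = 4.7 kcal/mol.
B has the highest total (5.3 kcal/mol).

B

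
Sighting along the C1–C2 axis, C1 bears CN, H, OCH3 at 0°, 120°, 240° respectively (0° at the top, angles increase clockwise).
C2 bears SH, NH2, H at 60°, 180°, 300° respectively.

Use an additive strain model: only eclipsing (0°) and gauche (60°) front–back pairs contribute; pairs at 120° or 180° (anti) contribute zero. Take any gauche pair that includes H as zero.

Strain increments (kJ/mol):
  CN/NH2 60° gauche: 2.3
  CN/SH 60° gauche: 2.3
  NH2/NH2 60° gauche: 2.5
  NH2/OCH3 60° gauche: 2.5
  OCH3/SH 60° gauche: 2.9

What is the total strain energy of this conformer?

4.8 kJ/mol

This conformer is staggered. CN at 0° is gauche with SH at 60° (2.3); OCH3 at 240° is gauche with NH2 at 180° (2.5). Total 4.8 kJ/mol.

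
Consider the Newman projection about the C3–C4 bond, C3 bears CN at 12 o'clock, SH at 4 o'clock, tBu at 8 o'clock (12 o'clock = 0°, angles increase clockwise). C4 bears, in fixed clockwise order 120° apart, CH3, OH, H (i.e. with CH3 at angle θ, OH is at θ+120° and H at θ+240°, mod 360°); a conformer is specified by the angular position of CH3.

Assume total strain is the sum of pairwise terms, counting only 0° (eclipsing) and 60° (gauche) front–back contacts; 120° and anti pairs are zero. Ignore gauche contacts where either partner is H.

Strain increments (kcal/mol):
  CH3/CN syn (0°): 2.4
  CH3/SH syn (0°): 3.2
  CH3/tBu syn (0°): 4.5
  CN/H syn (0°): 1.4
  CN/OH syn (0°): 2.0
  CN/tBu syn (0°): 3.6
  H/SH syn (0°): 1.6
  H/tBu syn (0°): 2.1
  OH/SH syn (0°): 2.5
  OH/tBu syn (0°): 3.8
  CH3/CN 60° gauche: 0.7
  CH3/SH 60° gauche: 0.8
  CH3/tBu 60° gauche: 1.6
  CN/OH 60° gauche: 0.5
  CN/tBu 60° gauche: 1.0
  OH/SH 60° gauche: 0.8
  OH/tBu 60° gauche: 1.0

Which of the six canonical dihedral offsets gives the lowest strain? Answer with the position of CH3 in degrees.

60°

CH3 at 0° (eclipsed): CN–CH3 eclipsed, SH–OH eclipsed, tBu–H eclipsed; 2.4 + 2.5 + 2.1 = 7.0 kcal/mol.
CH3 at 60° (staggered): CN–CH3 gauche, SH–CH3 gauche, SH–OH gauche, tBu–OH gauche; 0.7 + 0.8 + 0.8 + 1.0 = 3.3 kcal/mol.
CH3 at 120° (eclipsed): CN–H eclipsed, SH–CH3 eclipsed, tBu–OH eclipsed; 1.4 + 3.2 + 3.8 = 8.4 kcal/mol.
CH3 at 180° (staggered): CN–OH gauche, SH–CH3 gauche, tBu–CH3 gauche, tBu–OH gauche; 0.5 + 0.8 + 1.6 + 1.0 = 3.9 kcal/mol.
CH3 at 240° (eclipsed): CN–OH eclipsed, SH–H eclipsed, tBu–CH3 eclipsed; 2.0 + 1.6 + 4.5 = 8.1 kcal/mol.
CH3 at 300° (staggered): CN–CH3 gauche, CN–OH gauche, SH–OH gauche, tBu–CH3 gauche; 0.7 + 0.5 + 0.8 + 1.6 = 3.6 kcal/mol.
The minimum (3.3 kcal/mol) occurs with CH3 at 60°.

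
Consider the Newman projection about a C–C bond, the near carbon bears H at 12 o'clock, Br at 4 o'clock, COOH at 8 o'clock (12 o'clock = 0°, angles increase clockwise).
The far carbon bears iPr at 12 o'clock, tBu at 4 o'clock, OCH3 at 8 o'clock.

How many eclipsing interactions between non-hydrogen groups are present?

Non-H eclipsing pairs: Br(120°)/tBu(120°); COOH(240°)/OCH3(240°) — 2 interactions.

2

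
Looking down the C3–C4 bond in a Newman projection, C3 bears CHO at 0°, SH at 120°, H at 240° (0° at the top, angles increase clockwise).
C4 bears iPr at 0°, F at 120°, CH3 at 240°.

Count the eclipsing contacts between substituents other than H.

Non-H eclipsing pairs: CHO(0°)/iPr(0°); SH(120°)/F(120°) — 2 interactions.

2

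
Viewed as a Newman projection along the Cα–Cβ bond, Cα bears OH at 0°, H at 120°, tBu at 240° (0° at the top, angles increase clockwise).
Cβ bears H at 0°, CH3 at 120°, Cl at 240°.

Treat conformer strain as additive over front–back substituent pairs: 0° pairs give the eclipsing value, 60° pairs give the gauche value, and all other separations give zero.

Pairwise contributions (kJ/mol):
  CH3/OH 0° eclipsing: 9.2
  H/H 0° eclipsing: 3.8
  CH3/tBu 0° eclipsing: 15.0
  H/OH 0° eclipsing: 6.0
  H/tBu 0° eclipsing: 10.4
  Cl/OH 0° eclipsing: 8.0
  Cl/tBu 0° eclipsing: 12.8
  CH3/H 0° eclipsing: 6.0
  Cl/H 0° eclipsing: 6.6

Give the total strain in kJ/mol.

This conformer (eclipsed): OH(0°)/H(0°) eclipsed 6.0; H(120°)/CH3(120°) eclipsed 6.0; tBu(240°)/Cl(240°) eclipsed 12.8 → 24.8 kJ/mol.

24.8 kJ/mol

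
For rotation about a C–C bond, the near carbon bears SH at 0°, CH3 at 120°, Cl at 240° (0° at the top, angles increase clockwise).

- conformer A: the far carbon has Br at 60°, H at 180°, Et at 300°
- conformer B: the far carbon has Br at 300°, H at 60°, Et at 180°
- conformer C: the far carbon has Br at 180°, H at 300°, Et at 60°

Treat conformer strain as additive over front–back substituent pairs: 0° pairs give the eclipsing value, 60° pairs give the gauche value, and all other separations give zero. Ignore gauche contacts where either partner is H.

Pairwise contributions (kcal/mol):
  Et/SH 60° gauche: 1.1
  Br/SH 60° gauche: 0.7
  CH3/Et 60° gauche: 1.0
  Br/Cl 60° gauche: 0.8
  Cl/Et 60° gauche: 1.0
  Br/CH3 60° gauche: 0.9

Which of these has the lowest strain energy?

A (staggered): SH–Br gauche, SH–Et gauche, CH3–Br gauche, Cl–Et gauche; 0.7 + 1.1 + 0.9 + 1.0 = 3.7 kcal/mol.
B (staggered): SH–Br gauche, CH3–Et gauche, Cl–Br gauche, Cl–Et gauche; 0.7 + 1.0 + 0.8 + 1.0 = 3.5 kcal/mol.
C (staggered): SH–Et gauche, CH3–Br gauche, CH3–Et gauche, Cl–Br gauche; 1.1 + 0.9 + 1.0 + 0.8 = 3.8 kcal/mol.
B has the lowest total (3.5 kcal/mol).

B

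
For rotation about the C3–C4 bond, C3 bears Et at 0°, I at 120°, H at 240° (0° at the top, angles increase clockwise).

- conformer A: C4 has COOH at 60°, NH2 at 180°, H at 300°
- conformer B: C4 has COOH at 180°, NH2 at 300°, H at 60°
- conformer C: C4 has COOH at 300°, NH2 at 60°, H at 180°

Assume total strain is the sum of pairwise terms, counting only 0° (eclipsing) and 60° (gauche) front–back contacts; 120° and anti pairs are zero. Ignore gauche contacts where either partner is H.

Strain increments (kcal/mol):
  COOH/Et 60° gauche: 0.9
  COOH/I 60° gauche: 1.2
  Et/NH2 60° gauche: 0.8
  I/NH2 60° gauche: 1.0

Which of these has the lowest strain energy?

A (staggered): Et(0°)/COOH(60°) gauche 0.9; I(120°)/COOH(60°) gauche 1.2; I(120°)/NH2(180°) gauche 1.0 → 3.1 kcal/mol.
B (staggered): Et(0°)/NH2(300°) gauche 0.8; I(120°)/COOH(180°) gauche 1.2 → 2.0 kcal/mol.
C (staggered): Et(0°)/COOH(300°) gauche 0.9; Et(0°)/NH2(60°) gauche 0.8; I(120°)/NH2(60°) gauche 1.0 → 2.7 kcal/mol.
B has the lowest total (2.0 kcal/mol).

B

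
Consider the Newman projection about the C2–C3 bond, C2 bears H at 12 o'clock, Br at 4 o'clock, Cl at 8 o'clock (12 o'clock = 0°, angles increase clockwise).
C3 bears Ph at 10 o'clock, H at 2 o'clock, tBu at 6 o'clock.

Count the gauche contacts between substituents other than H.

Non-H gauche pairs: Br(120°)/tBu(180°); Cl(240°)/Ph(300°); Cl(240°)/tBu(180°) — 3 interactions.

3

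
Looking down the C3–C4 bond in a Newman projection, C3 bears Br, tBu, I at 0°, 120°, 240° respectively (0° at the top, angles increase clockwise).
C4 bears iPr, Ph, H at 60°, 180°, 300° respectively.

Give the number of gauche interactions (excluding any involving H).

4

Non-H gauche pairs: Br(0°)/iPr(60°); tBu(120°)/iPr(60°); tBu(120°)/Ph(180°); I(240°)/Ph(180°) — 4 interactions.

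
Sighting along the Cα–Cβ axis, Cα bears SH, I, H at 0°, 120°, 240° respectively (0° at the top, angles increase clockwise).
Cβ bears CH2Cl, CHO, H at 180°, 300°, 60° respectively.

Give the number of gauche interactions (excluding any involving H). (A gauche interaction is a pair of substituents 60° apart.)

2

Non-H gauche pairs: SH(0°)/CHO(300°); I(120°)/CH2Cl(180°) — 2 interactions.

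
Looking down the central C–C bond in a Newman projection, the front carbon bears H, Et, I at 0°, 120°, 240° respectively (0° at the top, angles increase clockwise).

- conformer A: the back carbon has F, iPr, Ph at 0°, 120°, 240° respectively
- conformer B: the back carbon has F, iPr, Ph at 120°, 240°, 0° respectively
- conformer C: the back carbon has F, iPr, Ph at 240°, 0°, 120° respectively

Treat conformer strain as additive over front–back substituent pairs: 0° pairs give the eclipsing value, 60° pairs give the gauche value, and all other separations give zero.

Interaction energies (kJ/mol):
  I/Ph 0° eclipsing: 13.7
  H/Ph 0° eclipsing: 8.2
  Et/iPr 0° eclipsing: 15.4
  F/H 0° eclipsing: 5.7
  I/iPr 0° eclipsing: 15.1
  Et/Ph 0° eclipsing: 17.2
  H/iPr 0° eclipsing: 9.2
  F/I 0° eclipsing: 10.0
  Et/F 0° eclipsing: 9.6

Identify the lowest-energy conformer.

B

A (eclipsed): H(0°)/F(0°) eclipsed 5.7; Et(120°)/iPr(120°) eclipsed 15.4; I(240°)/Ph(240°) eclipsed 13.7 → 34.8 kJ/mol.
B (eclipsed): H(0°)/Ph(0°) eclipsed 8.2; Et(120°)/F(120°) eclipsed 9.6; I(240°)/iPr(240°) eclipsed 15.1 → 32.9 kJ/mol.
C (eclipsed): H(0°)/iPr(0°) eclipsed 9.2; Et(120°)/Ph(120°) eclipsed 17.2; I(240°)/F(240°) eclipsed 10.0 → 36.4 kJ/mol.
B has the lowest total (32.9 kJ/mol).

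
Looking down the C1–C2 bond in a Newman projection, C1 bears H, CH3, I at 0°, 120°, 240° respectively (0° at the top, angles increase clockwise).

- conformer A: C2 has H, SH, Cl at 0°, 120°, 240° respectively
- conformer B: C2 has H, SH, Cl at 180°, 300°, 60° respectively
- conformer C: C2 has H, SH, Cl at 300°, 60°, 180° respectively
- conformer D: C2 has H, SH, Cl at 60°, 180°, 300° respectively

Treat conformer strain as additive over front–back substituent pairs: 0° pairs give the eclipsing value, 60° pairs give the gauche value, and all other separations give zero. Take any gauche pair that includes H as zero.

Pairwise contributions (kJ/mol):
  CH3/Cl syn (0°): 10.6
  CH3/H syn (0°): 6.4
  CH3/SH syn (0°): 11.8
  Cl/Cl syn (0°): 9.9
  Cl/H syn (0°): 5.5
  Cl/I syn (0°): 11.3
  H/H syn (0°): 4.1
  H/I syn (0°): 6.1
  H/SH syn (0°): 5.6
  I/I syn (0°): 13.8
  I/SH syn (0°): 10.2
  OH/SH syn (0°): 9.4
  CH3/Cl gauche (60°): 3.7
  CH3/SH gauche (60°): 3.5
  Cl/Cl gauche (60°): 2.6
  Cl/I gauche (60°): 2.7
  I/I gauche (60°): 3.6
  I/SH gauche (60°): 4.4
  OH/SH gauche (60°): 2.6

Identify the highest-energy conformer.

A

A is eclipsed. H at 0° is eclipsed with H at 0° (4.1); CH3 at 120° is eclipsed with SH at 120° (11.8); I at 240° is eclipsed with Cl at 240° (11.3). Total 27.2 kJ/mol.
B is staggered. CH3 at 120° is gauche with Cl at 60° (3.7); I at 240° is gauche with SH at 300° (4.4). Total 8.1 kJ/mol.
C is staggered. CH3 at 120° is gauche with SH at 60° (3.5); CH3 at 120° is gauche with Cl at 180° (3.7); I at 240° is gauche with Cl at 180° (2.7). Total 9.9 kJ/mol.
D is staggered. CH3 at 120° is gauche with SH at 180° (3.5); I at 240° is gauche with SH at 180° (4.4); I at 240° is gauche with Cl at 300° (2.7). Total 10.6 kJ/mol.
A has the highest total (27.2 kJ/mol).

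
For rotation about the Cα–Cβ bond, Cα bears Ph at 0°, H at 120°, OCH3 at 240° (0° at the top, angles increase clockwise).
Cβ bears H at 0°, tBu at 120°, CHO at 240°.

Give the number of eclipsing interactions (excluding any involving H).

1

Non-H eclipsing pairs: OCH3(240°)/CHO(240°) — 1 interaction.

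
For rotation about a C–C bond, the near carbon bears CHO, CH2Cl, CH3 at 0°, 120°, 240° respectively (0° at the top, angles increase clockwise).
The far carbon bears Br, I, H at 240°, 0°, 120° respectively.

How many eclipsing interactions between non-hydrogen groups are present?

2

Non-H eclipsing pairs: CHO(0°)/I(0°); CH3(240°)/Br(240°) — 2 interactions.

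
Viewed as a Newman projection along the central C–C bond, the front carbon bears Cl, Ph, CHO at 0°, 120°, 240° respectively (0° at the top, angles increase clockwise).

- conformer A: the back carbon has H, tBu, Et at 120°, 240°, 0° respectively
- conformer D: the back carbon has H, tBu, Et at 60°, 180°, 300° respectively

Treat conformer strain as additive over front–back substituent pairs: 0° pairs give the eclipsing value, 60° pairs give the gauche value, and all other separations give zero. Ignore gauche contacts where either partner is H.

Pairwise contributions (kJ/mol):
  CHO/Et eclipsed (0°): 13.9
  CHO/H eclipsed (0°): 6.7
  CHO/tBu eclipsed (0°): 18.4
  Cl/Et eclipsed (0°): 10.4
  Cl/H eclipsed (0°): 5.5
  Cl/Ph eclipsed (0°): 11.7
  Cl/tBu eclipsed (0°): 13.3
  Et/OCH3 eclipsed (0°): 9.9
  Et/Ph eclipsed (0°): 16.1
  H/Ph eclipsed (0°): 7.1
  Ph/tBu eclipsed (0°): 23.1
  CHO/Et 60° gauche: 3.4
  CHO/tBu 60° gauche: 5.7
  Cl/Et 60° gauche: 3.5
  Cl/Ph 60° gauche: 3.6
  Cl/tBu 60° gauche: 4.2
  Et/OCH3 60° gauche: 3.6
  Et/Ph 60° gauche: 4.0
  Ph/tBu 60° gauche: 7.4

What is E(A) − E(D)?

+15.9 kJ/mol

A is eclipsed. Cl at 0° is eclipsed with Et at 0° (10.4); Ph at 120° is eclipsed with H at 120° (7.1); CHO at 240° is eclipsed with tBu at 240° (18.4). Total 35.9 kJ/mol.
D is staggered. Cl at 0° is gauche with Et at 300° (3.5); Ph at 120° is gauche with tBu at 180° (7.4); CHO at 240° is gauche with tBu at 180° (5.7); CHO at 240° is gauche with Et at 300° (3.4). Total 20.0 kJ/mol.
E(A) − E(D) = 35.9 − 20.0 = +15.9 kJ/mol.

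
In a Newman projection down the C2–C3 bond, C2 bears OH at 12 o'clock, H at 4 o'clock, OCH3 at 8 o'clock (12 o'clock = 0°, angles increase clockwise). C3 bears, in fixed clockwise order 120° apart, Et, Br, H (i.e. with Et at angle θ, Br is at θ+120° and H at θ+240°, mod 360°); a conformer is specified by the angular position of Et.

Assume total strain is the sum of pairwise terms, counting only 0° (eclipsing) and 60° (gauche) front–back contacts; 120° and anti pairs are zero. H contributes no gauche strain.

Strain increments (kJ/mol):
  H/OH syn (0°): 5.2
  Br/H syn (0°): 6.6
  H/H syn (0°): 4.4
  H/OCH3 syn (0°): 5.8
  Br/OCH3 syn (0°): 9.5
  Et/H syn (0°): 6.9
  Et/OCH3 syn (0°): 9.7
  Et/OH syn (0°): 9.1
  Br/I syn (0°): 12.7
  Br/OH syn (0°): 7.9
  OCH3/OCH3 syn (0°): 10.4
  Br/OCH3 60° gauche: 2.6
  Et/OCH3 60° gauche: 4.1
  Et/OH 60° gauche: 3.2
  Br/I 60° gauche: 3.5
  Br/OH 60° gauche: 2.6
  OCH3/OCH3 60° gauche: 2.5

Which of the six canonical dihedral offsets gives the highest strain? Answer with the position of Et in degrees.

Et at 0° is eclipsed. OH at 0° is eclipsed with Et at 0° (9.1); H at 120° is eclipsed with Br at 120° (6.6); OCH3 at 240° is eclipsed with H at 240° (5.8). Total 21.5 kJ/mol.
Et at 60° is staggered. OH at 0° is gauche with Et at 60° (3.2); OCH3 at 240° is gauche with Br at 180° (2.6). Total 5.8 kJ/mol.
Et at 120° is eclipsed. OH at 0° is eclipsed with H at 0° (5.2); H at 120° is eclipsed with Et at 120° (6.9); OCH3 at 240° is eclipsed with Br at 240° (9.5). Total 21.6 kJ/mol.
Et at 180° is staggered. OH at 0° is gauche with Br at 300° (2.6); OCH3 at 240° is gauche with Et at 180° (4.1); OCH3 at 240° is gauche with Br at 300° (2.6). Total 9.3 kJ/mol.
Et at 240° is eclipsed. OH at 0° is eclipsed with Br at 0° (7.9); H at 120° is eclipsed with H at 120° (4.4); OCH3 at 240° is eclipsed with Et at 240° (9.7). Total 22.0 kJ/mol.
Et at 300° is staggered. OH at 0° is gauche with Et at 300° (3.2); OH at 0° is gauche with Br at 60° (2.6); OCH3 at 240° is gauche with Et at 300° (4.1). Total 9.9 kJ/mol.
The maximum (22.0 kJ/mol) occurs with Et at 240°.

240°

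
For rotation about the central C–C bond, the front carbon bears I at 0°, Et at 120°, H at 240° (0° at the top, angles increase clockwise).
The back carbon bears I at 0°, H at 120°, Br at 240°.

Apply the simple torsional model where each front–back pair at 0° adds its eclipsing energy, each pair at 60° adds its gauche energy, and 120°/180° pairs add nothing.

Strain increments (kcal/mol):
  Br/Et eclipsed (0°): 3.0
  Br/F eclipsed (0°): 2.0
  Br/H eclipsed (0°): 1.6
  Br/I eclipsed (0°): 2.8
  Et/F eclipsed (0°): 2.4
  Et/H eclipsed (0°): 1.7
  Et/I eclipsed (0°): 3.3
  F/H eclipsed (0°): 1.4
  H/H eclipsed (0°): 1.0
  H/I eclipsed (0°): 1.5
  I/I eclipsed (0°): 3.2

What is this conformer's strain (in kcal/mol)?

This conformer is eclipsed. I at 0° is eclipsed with I at 0° (3.2); Et at 120° is eclipsed with H at 120° (1.7); H at 240° is eclipsed with Br at 240° (1.6). Total 6.5 kcal/mol.

6.5 kcal/mol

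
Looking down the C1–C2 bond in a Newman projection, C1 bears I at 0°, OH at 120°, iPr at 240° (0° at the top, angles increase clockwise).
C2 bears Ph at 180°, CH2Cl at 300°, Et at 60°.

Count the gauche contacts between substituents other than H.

Non-H gauche pairs: I(0°)/CH2Cl(300°); I(0°)/Et(60°); OH(120°)/Ph(180°); OH(120°)/Et(60°); iPr(240°)/Ph(180°); iPr(240°)/CH2Cl(300°) — 6 interactions.

6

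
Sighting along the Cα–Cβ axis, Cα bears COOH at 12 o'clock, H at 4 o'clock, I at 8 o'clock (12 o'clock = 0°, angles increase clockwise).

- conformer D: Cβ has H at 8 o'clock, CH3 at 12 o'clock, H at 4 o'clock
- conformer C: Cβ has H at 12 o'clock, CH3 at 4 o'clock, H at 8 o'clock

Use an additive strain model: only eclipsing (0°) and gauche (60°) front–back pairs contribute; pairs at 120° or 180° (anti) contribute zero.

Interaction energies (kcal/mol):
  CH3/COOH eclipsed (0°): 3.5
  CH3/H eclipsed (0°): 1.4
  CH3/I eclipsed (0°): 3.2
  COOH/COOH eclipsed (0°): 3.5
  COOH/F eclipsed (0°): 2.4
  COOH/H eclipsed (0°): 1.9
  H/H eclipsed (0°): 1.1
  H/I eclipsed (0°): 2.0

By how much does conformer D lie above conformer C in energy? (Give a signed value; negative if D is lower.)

D (eclipsed): COOH(0°)/CH3(0°) eclipsed 3.5; H(120°)/H(120°) eclipsed 1.1; I(240°)/H(240°) eclipsed 2.0 → 6.6 kcal/mol.
C (eclipsed): COOH(0°)/H(0°) eclipsed 1.9; H(120°)/CH3(120°) eclipsed 1.4; I(240°)/H(240°) eclipsed 2.0 → 5.3 kcal/mol.
E(D) − E(C) = 6.6 − 5.3 = +1.3 kcal/mol.

+1.3 kcal/mol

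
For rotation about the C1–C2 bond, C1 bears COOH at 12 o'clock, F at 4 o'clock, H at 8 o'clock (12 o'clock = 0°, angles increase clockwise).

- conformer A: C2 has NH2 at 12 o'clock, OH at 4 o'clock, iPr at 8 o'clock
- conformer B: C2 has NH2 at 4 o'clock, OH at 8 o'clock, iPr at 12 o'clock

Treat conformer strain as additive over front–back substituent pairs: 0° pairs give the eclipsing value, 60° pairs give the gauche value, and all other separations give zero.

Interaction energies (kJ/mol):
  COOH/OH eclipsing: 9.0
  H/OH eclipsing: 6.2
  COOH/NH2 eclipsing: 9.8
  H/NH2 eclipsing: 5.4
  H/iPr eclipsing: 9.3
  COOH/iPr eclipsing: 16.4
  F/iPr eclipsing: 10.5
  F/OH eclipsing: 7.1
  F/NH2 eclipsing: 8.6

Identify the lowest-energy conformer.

A

A (eclipsed): COOH(0°)/NH2(0°) eclipsed 9.8; F(120°)/OH(120°) eclipsed 7.1; H(240°)/iPr(240°) eclipsed 9.3 → 26.2 kJ/mol.
B (eclipsed): COOH(0°)/iPr(0°) eclipsed 16.4; F(120°)/NH2(120°) eclipsed 8.6; H(240°)/OH(240°) eclipsed 6.2 → 31.2 kJ/mol.
A has the lowest total (26.2 kJ/mol).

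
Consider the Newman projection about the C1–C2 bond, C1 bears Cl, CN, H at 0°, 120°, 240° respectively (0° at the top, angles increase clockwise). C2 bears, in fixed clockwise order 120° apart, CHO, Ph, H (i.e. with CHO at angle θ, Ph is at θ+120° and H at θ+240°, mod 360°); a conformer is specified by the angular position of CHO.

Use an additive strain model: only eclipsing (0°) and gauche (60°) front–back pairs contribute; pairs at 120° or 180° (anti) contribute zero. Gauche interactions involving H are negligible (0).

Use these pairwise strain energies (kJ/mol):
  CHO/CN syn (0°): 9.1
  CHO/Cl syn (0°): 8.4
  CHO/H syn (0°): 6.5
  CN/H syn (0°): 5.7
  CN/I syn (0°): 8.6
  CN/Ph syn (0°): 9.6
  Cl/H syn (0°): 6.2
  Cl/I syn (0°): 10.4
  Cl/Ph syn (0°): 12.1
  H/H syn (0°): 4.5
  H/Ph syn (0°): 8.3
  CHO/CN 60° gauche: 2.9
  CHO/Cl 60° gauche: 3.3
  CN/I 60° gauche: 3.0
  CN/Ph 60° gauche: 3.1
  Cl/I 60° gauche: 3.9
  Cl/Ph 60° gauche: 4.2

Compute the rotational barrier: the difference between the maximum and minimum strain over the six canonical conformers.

17.2 kJ/mol

CHO at 0° (eclipsed): Cl–CHO eclipsed, CN–Ph eclipsed, H–H eclipsed; 8.4 + 9.6 + 4.5 = 22.5 kJ/mol.
CHO at 60° (staggered): Cl–CHO gauche, CN–CHO gauche, CN–Ph gauche; 3.3 + 2.9 + 3.1 = 9.3 kJ/mol.
CHO at 120° (eclipsed): Cl–H eclipsed, CN–CHO eclipsed, H–Ph eclipsed; 6.2 + 9.1 + 8.3 = 23.6 kJ/mol.
CHO at 180° (staggered): Cl–Ph gauche, CN–CHO gauche; 4.2 + 2.9 = 7.1 kJ/mol.
CHO at 240° (eclipsed): Cl–Ph eclipsed, CN–H eclipsed, H–CHO eclipsed; 12.1 + 5.7 + 6.5 = 24.3 kJ/mol.
CHO at 300° (staggered): Cl–CHO gauche, Cl–Ph gauche, CN–Ph gauche; 3.3 + 4.2 + 3.1 = 10.6 kJ/mol.
Max at 240° (24.3 kJ/mol), min at 180° (7.1 kJ/mol); barrier = 17.2 kJ/mol.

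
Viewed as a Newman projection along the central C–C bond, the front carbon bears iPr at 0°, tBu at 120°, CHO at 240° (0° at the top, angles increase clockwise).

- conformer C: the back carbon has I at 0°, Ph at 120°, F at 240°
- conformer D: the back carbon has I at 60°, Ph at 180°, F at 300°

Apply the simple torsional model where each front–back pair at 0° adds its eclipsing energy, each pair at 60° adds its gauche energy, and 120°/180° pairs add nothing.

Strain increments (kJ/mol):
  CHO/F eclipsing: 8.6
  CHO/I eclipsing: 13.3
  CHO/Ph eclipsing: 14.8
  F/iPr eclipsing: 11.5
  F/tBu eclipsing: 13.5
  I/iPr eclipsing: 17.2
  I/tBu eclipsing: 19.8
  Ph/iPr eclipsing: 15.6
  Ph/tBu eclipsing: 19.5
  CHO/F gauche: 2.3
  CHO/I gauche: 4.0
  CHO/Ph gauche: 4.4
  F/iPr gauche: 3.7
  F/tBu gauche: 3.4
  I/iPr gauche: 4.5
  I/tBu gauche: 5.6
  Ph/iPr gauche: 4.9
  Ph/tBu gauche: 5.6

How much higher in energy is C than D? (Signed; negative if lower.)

C is eclipsed. iPr at 0° is eclipsed with I at 0° (17.2); tBu at 120° is eclipsed with Ph at 120° (19.5); CHO at 240° is eclipsed with F at 240° (8.6). Total 45.3 kJ/mol.
D is staggered. iPr at 0° is gauche with I at 60° (4.5); iPr at 0° is gauche with F at 300° (3.7); tBu at 120° is gauche with I at 60° (5.6); tBu at 120° is gauche with Ph at 180° (5.6); CHO at 240° is gauche with Ph at 180° (4.4); CHO at 240° is gauche with F at 300° (2.3). Total 26.1 kJ/mol.
E(C) − E(D) = 45.3 − 26.1 = +19.2 kJ/mol.

+19.2 kJ/mol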